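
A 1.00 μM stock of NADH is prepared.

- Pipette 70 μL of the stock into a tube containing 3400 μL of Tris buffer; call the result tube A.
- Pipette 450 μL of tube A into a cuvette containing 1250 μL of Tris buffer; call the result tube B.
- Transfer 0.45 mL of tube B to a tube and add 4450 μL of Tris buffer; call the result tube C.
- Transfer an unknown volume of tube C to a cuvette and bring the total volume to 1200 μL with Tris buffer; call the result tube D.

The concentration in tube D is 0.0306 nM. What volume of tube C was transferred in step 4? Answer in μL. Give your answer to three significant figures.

74.9 μL

Step 1: 70 μL + 3400 μL = 3470 μL total → factor 3470/70 = 49.571
Step 2: 450 μL + 1250 μL = 1700 μL total → factor 1700/450 = 3.7778
Step 3: 0.45 mL + 4450 μL = 4.9 mL total → factor 4.9/0.45 = 10.889
Step 4: v brought to 1200 μL → factor = 1200 μL/v
Product of known-step factors = 2039.2
Overall factor = 1.00 μM / (0.0306 nM) = 32680
Step-4 factor = 32680 / 2039.2 = 16.026
v = 1200 μL / 16.026 = 74.9 μL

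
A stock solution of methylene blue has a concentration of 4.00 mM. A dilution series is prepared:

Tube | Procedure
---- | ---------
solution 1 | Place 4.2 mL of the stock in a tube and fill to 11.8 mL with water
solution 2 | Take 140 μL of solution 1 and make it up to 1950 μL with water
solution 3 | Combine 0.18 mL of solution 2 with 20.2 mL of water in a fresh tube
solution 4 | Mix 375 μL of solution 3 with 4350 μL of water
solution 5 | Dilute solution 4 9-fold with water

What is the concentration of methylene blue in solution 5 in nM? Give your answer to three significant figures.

Step 1: 4.2 mL brought to 11.8 mL → factor 11.8/4.2 = 2.8095
Step 2: 140 μL brought to 1950 μL → factor 1950/140 = 13.929
Step 3: 0.18 mL + 20.2 mL = 20.38 mL total → factor 20.38/0.18 = 113.22
Step 4: 375 μL + 4350 μL = 4725 μL total → factor 4725/375 = 12.6
Step 5: 9-fold → factor 9
Overall dilution factor = 2.8095 × 13.929 × 113.22 × 12.6 × 9 = 5.0244 × 10^5
Final = 4.00 mM / 5.0244 × 10^5 = 7.961 × 10^-6 mM = 7.96 nM

7.96 nM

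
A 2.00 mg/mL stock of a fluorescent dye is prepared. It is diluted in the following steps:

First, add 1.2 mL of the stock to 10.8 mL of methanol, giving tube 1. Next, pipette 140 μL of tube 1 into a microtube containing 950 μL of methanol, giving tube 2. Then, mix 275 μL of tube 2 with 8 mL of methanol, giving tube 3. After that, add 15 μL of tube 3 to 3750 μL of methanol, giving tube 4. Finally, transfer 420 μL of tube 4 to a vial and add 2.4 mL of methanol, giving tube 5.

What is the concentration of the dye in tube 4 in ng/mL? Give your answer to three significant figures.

3.40 ng/mL

Step 1: 1.2 mL + 10.8 mL = 12 mL total → factor 12/1.2 = 10
Step 2: 140 μL + 950 μL = 1090 μL total → factor 1090/140 = 7.7857
Step 3: 275 μL + 8 mL = 8275 μL total → factor 8275/275 = 30.091
Step 4: 15 μL + 3750 μL = 3765 μL total → factor 3765/15 = 251
Dilution factor through tube 4 = 10 × 7.7857 × 30.091 × 251 = 5.8804 × 10^5
[tube 4] = 2.00 mg/mL / 5.8804 × 10^5 = 3.401 × 10^-6 mg/mL = 3.40 ng/mL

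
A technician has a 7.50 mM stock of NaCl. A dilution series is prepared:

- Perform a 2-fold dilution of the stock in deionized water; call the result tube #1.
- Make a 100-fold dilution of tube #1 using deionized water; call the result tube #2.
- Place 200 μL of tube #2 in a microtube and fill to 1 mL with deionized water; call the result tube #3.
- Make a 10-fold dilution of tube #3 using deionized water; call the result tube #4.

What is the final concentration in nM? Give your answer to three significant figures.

750 nM

Step 1: 2-fold → factor 2
Step 2: 100-fold → factor 100
Step 3: 200 μL brought to 1 mL → factor 1000/200 = 5
Step 4: 10-fold → factor 10
Overall dilution factor = 2 × 100 × 5 × 10 = 10000
Final = 7.50 mM / 10000 = 0.0007500 mM = 750 nM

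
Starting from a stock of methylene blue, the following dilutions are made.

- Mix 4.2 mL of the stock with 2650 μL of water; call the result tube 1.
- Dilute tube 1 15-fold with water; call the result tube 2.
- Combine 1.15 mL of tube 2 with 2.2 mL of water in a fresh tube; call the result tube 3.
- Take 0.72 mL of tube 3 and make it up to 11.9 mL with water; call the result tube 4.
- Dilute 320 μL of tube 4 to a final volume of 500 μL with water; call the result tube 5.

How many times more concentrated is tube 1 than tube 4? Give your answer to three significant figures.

722

Step 1: 4.2 mL + 2650 μL = 6.85 mL total → factor 6.85/4.2 = 1.631
Step 2: 15-fold → factor 15
Step 3: 1.15 mL + 2.2 mL = 3.35 mL total → factor 3.35/1.15 = 2.913
Step 4: 0.72 mL brought to 11.9 mL → factor 11.9/0.72 = 16.528
Dilution factor to tube 1 = 1.631; to tube 4 = 1177.9
[tube 1]/[tube 4] = (factor to tube 4)/(factor to tube 1) = 1177.9/1.631 = 722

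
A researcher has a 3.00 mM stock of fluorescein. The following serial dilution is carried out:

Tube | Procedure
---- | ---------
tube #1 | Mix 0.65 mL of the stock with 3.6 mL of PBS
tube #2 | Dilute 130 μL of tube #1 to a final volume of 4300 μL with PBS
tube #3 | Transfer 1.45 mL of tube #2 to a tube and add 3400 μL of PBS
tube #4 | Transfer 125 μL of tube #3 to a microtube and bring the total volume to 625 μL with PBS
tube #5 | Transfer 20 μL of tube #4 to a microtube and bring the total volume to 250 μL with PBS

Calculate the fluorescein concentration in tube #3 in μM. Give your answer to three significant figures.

4.15 μM

Step 1: 0.65 mL + 3.6 mL = 4.25 mL total → factor 4.25/0.65 = 6.5385
Step 2: 130 μL brought to 4300 μL → factor 4300/130 = 33.077
Step 3: 1.45 mL + 3400 μL = 4.85 mL total → factor 4.85/1.45 = 3.3448
Dilution factor through tube #3 = 6.5385 × 33.077 × 3.3448 = 723.39
[tube #3] = 3.00 mM / 723.39 = 0.004147 mM = 4.15 μM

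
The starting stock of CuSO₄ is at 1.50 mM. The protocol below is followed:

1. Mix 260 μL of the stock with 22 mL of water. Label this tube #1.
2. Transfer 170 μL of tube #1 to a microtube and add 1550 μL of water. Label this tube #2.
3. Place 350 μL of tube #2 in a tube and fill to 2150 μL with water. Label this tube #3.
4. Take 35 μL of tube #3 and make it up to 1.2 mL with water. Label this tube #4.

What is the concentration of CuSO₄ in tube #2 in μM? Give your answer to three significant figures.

Step 1: 260 μL + 22 mL = 22260 μL total → factor 22260/260 = 85.615
Step 2: 170 μL + 1550 μL = 1720 μL total → factor 1720/170 = 10.118
Dilution factor through tube #2 = 85.615 × 10.118 = 866.23
[tube #2] = 1.50 mM / 866.23 = 0.001732 mM = 1.73 μM

1.73 μM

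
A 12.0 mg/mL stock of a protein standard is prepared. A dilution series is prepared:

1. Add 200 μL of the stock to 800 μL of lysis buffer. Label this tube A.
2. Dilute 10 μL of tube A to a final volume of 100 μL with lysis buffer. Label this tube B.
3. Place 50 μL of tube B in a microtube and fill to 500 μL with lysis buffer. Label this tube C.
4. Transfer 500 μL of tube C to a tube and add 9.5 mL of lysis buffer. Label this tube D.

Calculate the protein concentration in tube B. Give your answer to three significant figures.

0.240 mg/mL

Step 1: 200 μL + 800 μL = 1000 μL total → factor 1000/200 = 5
Step 2: 10 μL brought to 100 μL → factor 100/10 = 10
Dilution factor through tube B = 5 × 10 = 50
[tube B] = 12.0 mg/mL / 50 = 0.240 mg/mL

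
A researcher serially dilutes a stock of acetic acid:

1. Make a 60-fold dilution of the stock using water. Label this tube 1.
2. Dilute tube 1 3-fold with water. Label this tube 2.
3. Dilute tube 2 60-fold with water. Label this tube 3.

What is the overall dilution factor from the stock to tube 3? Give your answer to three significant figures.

Step 1: 60-fold → factor 60
Step 2: 3-fold → factor 3
Step 3: 60-fold → factor 60
Overall dilution factor = 60 × 3 × 60 = 10800

1.08 × 10^4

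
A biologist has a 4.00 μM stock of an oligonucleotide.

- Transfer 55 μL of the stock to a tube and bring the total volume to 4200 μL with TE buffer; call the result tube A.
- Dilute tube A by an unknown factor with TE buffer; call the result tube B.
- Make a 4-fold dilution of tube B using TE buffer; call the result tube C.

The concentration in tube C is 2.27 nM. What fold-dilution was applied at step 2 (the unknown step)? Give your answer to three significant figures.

Step 1: 55 μL brought to 4200 μL → factor 4200/55 = 76.364
Step 2: unknown factor x
Step 3: 4-fold → factor 4
Product of known-step factors = 305.45
Overall factor = 4.00 μM / (2.27 nM) = 1762.1
x = 1762.1 / 305.45 = 5.77

5.77-fold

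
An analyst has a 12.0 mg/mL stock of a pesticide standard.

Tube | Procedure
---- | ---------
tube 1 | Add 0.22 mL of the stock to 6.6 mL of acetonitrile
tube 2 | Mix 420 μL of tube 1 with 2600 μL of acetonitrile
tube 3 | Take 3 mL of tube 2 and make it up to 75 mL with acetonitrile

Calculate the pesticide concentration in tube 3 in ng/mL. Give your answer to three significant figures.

2.15 × 10^3 ng/mL

Step 1: 0.22 mL + 6.6 mL = 6.82 mL total → factor 6.82/0.22 = 31
Step 2: 420 μL + 2600 μL = 3020 μL total → factor 3020/420 = 7.1905
Step 3: 3 mL brought to 75 mL → factor 75/3 = 25
Dilution factor through tube 3 = 31 × 7.1905 × 25 = 5572.6
[tube 3] = 12.0 mg/mL / 5572.6 = 0.002153 mg/mL = 2.15 × 10^3 ng/mL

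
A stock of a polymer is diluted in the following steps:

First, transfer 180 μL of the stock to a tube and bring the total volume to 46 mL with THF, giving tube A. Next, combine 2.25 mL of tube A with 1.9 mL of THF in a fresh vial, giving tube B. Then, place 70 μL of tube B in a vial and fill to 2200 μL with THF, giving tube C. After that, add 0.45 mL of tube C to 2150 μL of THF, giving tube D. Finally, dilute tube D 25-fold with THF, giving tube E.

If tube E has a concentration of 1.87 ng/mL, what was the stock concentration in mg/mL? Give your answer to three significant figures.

Step 1: 180 μL brought to 46 mL → factor 46000/180 = 255.56
Step 2: 2.25 mL + 1.9 mL = 4.15 mL total → factor 4.15/2.25 = 1.8444
Step 3: 70 μL brought to 2200 μL → factor 2200/70 = 31.429
Step 4: 0.45 mL + 2150 μL = 2.6 mL total → factor 2.6/0.45 = 5.7778
Step 5: 25-fold → factor 25
Overall dilution factor = 255.56 × 1.8444 × 31.429 × 5.7778 × 25 = 2.1398 × 10^6
Stock = 1.87 ng/mL × 2.1398 × 10^6 = 4.001 × 10^6 ng/mL = 4.00 mg/mL

4.00 mg/mL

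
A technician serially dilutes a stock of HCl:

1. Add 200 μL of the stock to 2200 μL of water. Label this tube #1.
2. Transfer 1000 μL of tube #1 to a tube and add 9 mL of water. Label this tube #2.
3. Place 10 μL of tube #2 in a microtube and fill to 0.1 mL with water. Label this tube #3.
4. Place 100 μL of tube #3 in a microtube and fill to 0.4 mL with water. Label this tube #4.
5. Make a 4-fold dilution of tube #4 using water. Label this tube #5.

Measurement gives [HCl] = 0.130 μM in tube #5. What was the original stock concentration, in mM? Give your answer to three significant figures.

2.50 mM

Step 1: 200 μL + 2200 μL = 2400 μL total → factor 2400/200 = 12
Step 2: 1000 μL + 9 mL = 10000 μL total → factor 10000/1000 = 10
Step 3: 10 μL brought to 0.1 mL → factor 100/10 = 10
Step 4: 100 μL brought to 0.4 mL → factor 400/100 = 4
Step 5: 4-fold → factor 4
Overall dilution factor = 12 × 10 × 10 × 4 × 4 = 19200
Stock = 0.130 μM × 19200 = 2496 μM = 2.50 mM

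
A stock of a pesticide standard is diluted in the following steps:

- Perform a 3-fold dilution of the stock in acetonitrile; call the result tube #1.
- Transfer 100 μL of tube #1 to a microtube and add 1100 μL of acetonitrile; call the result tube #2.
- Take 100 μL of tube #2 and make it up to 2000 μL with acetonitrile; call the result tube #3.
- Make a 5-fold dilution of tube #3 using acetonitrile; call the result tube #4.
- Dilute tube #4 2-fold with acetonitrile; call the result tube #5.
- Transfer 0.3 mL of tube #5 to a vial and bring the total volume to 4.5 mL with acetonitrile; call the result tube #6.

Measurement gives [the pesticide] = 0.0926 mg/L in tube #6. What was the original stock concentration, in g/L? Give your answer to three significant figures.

10.0 g/L

Step 1: 3-fold → factor 3
Step 2: 100 μL + 1100 μL = 1200 μL total → factor 1200/100 = 12
Step 3: 100 μL brought to 2000 μL → factor 2000/100 = 20
Step 4: 5-fold → factor 5
Step 5: 2-fold → factor 2
Step 6: 0.3 mL brought to 4.5 mL → factor 4.5/0.3 = 15
Overall dilution factor = 3 × 12 × 20 × 5 × 2 × 15 = 1.08 × 10^5
Stock = 0.0926 mg/L × 1.08 × 10^5 = 1.000 × 10^4 mg/L = 10.0 g/L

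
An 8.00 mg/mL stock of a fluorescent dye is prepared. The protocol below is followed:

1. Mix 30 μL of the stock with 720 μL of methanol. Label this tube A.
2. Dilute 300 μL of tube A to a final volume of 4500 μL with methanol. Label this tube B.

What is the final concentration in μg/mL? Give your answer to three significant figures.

Step 1: 30 μL + 720 μL = 750 μL total → factor 750/30 = 25
Step 2: 300 μL brought to 4500 μL → factor 4500/300 = 15
Overall dilution factor = 25 × 15 = 375
Final = 8.00 mg/mL / 375 = 0.02133 mg/mL = 21.3 μg/mL

21.3 μg/mL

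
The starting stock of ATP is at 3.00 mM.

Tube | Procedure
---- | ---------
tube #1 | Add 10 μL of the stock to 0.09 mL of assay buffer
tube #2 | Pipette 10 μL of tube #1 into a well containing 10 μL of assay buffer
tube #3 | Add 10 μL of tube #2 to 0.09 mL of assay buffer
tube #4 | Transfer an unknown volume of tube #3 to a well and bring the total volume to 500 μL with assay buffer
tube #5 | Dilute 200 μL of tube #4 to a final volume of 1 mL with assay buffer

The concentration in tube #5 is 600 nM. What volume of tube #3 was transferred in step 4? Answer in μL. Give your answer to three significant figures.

Step 1: 10 μL + 0.09 mL = 100 μL total → factor 100/10 = 10
Step 2: 10 μL + 10 μL = 20 μL total → factor 20/10 = 2
Step 3: 10 μL + 0.09 mL = 100 μL total → factor 100/10 = 10
Step 4: v brought to 500 μL → factor = 500 μL/v
Step 5: 200 μL brought to 1 mL → factor 1000/200 = 5
Product of known-step factors = 1000
Overall factor = 3.00 mM / (600 nM) = 5000
Step-4 factor = 5000 / 1000 = 5
v = 500 μL / 5 = 100 μL

100 μL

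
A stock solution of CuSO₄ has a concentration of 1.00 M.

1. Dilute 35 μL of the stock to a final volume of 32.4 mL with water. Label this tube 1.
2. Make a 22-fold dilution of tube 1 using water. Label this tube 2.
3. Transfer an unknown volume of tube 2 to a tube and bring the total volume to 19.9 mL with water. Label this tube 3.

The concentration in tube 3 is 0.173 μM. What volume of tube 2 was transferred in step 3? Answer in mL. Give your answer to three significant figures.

Step 1: 35 μL brought to 32.4 mL → factor 32400/35 = 925.71
Step 2: 22-fold → factor 22
Step 3: v brought to 19.9 mL → factor = 19.9 mL/v
Product of known-step factors = 20366
Overall factor = 1.00 M / (0.173 μM) = 5.7803 × 10^6
Step-3 factor = 5.7803 × 10^6 / 20366 = 283.83
v = 19.9 mL / 283.83 = 0.0701 mL

0.0701 mL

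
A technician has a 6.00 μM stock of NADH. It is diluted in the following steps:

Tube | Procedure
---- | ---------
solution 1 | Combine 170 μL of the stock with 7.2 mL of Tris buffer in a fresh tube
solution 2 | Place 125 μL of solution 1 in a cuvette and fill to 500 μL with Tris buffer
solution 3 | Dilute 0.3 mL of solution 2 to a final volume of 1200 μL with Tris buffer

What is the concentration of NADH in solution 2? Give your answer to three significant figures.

0.0346 μM

Step 1: 170 μL + 7.2 mL = 7370 μL total → factor 7370/170 = 43.353
Step 2: 125 μL brought to 500 μL → factor 500/125 = 4
Dilution factor through solution 2 = 43.353 × 4 = 173.41
[solution 2] = 6.00 μM / 173.41 = 0.0346 μM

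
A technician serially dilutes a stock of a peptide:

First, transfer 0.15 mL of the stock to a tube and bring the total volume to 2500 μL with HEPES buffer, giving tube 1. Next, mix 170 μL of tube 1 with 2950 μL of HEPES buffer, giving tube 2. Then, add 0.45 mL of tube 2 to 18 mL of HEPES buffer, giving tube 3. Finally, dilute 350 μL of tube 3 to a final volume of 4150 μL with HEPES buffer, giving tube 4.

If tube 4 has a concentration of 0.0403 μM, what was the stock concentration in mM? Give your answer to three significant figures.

Step 1: 0.15 mL brought to 2500 μL → factor 2.5/0.15 = 16.667
Step 2: 170 μL + 2950 μL = 3120 μL total → factor 3120/170 = 18.353
Step 3: 0.45 mL + 18 mL = 18.45 mL total → factor 18.45/0.45 = 41
Step 4: 350 μL brought to 4150 μL → factor 4150/350 = 11.857
Overall dilution factor = 16.667 × 18.353 × 41 × 11.857 = 1.487 × 10^5
Stock = 0.0403 μM × 1.487 × 10^5 = 5993 μM = 5.99 mM

5.99 mM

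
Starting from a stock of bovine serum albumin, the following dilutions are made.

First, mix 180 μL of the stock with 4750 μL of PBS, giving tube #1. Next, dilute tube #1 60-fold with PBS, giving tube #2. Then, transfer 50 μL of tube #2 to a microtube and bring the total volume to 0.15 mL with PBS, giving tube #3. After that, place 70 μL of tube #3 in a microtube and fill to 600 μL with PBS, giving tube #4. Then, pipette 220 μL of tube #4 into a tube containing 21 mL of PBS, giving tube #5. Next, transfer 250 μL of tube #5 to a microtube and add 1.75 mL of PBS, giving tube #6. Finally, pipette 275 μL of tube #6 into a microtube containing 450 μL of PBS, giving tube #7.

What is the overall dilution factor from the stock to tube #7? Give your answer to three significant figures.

Step 1: 180 μL + 4750 μL = 4930 μL total → factor 4930/180 = 27.389
Step 2: 60-fold → factor 60
Step 3: 50 μL brought to 0.15 mL → factor 150/50 = 3
Step 4: 70 μL brought to 600 μL → factor 600/70 = 8.5714
Step 5: 220 μL + 21 mL = 21220 μL total → factor 21220/220 = 96.455
Step 6: 250 μL + 1.75 mL = 2000 μL total → factor 2000/250 = 8
Step 7: 275 μL + 450 μL = 725 μL total → factor 725/275 = 2.6364
Overall dilution factor = 27.389 × 60 × 3 × 8.5714 × 96.455 × 8 × 2.6364 = 8.5964 × 10^7

8.60 × 10^7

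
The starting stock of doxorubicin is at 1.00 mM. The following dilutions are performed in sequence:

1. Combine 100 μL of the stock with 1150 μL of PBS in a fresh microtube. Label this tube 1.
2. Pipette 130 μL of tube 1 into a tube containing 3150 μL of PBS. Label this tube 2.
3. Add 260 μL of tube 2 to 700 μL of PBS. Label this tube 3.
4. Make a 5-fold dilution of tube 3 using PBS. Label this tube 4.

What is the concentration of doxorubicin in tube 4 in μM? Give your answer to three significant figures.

Step 1: 100 μL + 1150 μL = 1250 μL total → factor 1250/100 = 12.5
Step 2: 130 μL + 3150 μL = 3280 μL total → factor 3280/130 = 25.231
Step 3: 260 μL + 700 μL = 960 μL total → factor 960/260 = 3.6923
Step 4: 5-fold → factor 5
Overall dilution factor = 12.5 × 25.231 × 3.6923 × 5 = 5822.5
Final = 1.00 mM / 5822.5 = 0.0001717 mM = 0.172 μM

0.172 μM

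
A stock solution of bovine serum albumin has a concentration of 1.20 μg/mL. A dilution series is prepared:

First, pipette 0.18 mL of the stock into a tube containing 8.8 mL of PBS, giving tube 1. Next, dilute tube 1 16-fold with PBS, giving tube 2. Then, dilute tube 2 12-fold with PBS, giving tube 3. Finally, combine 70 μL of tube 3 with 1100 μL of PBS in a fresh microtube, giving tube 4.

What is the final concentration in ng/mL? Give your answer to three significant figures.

0.00750 ng/mL

Step 1: 0.18 mL + 8.8 mL = 8.98 mL total → factor 8.98/0.18 = 49.889
Step 2: 16-fold → factor 16
Step 3: 12-fold → factor 12
Step 4: 70 μL + 1100 μL = 1170 μL total → factor 1170/70 = 16.714
Overall dilution factor = 49.889 × 16 × 12 × 16.714 = 1.601 × 10^5
Final = 1.20 μg/mL / 1.601 × 10^5 = 7.495 × 10^-6 μg/mL = 0.00750 ng/mL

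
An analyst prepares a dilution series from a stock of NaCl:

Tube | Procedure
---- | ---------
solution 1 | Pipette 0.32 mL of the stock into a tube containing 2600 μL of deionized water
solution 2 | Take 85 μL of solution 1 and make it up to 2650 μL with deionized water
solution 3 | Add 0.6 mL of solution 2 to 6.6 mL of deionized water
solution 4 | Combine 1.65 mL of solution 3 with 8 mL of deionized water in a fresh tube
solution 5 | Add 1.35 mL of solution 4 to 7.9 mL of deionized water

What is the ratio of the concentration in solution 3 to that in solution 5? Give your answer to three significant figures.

Step 1: 0.32 mL + 2600 μL = 2.92 mL total → factor 2.92/0.32 = 9.125
Step 2: 85 μL brought to 2650 μL → factor 2650/85 = 31.176
Step 3: 0.6 mL + 6.6 mL = 7.2 mL total → factor 7.2/0.6 = 12
Step 4: 1.65 mL + 8 mL = 9.65 mL total → factor 9.65/1.65 = 5.8485
Step 5: 1.35 mL + 7.9 mL = 9.25 mL total → factor 9.25/1.35 = 6.8519
Dilution factor to solution 3 = 3413.8; to solution 5 = 1.368 × 10^5
[solution 3]/[solution 5] = (factor to solution 5)/(factor to solution 3) = 1.368 × 10^5/3413.8 = 40.1

40.1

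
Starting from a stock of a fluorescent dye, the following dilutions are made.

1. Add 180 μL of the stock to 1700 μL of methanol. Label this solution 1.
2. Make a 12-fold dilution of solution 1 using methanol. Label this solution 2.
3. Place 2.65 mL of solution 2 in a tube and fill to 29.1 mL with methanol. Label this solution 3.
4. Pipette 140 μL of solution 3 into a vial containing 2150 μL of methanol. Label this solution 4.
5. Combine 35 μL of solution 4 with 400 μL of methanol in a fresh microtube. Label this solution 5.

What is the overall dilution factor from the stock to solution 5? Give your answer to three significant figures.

Step 1: 180 μL + 1700 μL = 1880 μL total → factor 1880/180 = 10.444
Step 2: 12-fold → factor 12
Step 3: 2.65 mL brought to 29.1 mL → factor 29.1/2.65 = 10.981
Step 4: 140 μL + 2150 μL = 2290 μL total → factor 2290/140 = 16.357
Step 5: 35 μL + 400 μL = 435 μL total → factor 435/35 = 12.429
Overall dilution factor = 10.444 × 12 × 10.981 × 16.357 × 12.429 = 2.798 × 10^5

2.80 × 10^5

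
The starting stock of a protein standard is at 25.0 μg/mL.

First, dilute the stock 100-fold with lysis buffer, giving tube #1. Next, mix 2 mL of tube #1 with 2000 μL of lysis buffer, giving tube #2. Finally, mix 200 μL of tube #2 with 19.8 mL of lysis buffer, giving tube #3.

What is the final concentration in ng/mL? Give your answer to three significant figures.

1.25 ng/mL

Step 1: 100-fold → factor 100
Step 2: 2 mL + 2000 μL = 4 mL total → factor 4/2 = 2
Step 3: 200 μL + 19.8 mL = 20000 μL total → factor 20000/200 = 100
Overall dilution factor = 100 × 2 × 100 = 20000
Final = 25.0 μg/mL / 20000 = 0.001250 μg/mL = 1.25 ng/mL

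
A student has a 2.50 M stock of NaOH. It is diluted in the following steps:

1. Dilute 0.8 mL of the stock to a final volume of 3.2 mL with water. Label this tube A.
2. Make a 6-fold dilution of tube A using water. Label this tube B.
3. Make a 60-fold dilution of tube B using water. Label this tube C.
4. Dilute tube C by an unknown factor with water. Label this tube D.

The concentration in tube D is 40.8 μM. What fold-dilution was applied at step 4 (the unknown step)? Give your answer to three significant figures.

42.6-fold

Step 1: 0.8 mL brought to 3.2 mL → factor 3.2/0.8 = 4
Step 2: 6-fold → factor 6
Step 3: 60-fold → factor 60
Step 4: unknown factor x
Product of known-step factors = 1440
Overall factor = 2.50 M / (40.8 μM) = 61275
x = 61275 / 1440 = 42.6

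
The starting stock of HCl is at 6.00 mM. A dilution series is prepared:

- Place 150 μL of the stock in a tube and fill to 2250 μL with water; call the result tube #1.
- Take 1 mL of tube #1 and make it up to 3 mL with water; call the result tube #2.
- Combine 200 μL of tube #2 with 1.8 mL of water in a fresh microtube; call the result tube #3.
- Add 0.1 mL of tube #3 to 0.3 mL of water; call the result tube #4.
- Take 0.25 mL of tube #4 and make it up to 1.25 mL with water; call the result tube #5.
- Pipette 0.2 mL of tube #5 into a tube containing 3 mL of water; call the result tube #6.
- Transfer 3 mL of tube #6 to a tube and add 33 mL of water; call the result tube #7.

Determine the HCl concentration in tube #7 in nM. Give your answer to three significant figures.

Step 1: 150 μL brought to 2250 μL → factor 2250/150 = 15
Step 2: 1 mL brought to 3 mL → factor 3/1 = 3
Step 3: 200 μL + 1.8 mL = 2000 μL total → factor 2000/200 = 10
Step 4: 0.1 mL + 0.3 mL = 0.4 mL total → factor 0.4/0.1 = 4
Step 5: 0.25 mL brought to 1.25 mL → factor 1.25/0.25 = 5
Step 6: 0.2 mL + 3 mL = 3.2 mL total → factor 3.2/0.2 = 16
Step 7: 3 mL + 33 mL = 36 mL total → factor 36/3 = 12
Overall dilution factor = 15 × 3 × 10 × 4 × 5 × 16 × 12 = 1.728 × 10^6
Final = 6.00 mM / 1.728 × 10^6 = 3.472 × 10^-6 mM = 3.47 nM

3.47 nM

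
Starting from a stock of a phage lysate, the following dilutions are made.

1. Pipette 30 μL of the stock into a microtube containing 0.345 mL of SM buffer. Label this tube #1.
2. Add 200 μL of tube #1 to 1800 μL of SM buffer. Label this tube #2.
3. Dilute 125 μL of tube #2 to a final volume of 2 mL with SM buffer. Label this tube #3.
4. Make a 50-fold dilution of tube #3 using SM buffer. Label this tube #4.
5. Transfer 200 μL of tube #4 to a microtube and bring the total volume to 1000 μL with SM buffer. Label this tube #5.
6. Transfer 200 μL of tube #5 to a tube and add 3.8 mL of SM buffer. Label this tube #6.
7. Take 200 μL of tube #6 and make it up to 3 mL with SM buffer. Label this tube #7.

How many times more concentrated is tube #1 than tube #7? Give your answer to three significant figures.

Step 1: 30 μL + 0.345 mL = 375 μL total → factor 375/30 = 12.5
Step 2: 200 μL + 1800 μL = 2000 μL total → factor 2000/200 = 10
Step 3: 125 μL brought to 2 mL → factor 2000/125 = 16
Step 4: 50-fold → factor 50
Step 5: 200 μL brought to 1000 μL → factor 1000/200 = 5
Step 6: 200 μL + 3.8 mL = 4000 μL total → factor 4000/200 = 20
Step 7: 200 μL brought to 3 mL → factor 3000/200 = 15
Dilution factor to tube #1 = 12.5; to tube #7 = 1.5 × 10^8
[tube #1]/[tube #7] = (factor to tube #7)/(factor to tube #1) = 1.5 × 10^8/12.5 = 1.20 × 10^7

1.20 × 10^7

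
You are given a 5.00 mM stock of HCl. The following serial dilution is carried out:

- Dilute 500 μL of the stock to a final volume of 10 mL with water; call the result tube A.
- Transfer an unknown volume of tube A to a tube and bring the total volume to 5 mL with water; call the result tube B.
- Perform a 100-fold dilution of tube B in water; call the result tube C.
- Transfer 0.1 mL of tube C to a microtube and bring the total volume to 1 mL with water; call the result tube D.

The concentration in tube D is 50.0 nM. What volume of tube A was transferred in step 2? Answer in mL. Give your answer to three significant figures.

1.00 mL

Step 1: 500 μL brought to 10 mL → factor 10000/500 = 20
Step 2: v brought to 5 mL → factor = 5 mL/v
Step 3: 100-fold → factor 100
Step 4: 0.1 mL brought to 1 mL → factor 1/0.1 = 10
Product of known-step factors = 20000
Overall factor = 5.00 mM / (50.0 nM) = 1 × 10^5
Step-2 factor = 1 × 10^5 / 20000 = 5
v = 5 mL / 5 = 1.00 mL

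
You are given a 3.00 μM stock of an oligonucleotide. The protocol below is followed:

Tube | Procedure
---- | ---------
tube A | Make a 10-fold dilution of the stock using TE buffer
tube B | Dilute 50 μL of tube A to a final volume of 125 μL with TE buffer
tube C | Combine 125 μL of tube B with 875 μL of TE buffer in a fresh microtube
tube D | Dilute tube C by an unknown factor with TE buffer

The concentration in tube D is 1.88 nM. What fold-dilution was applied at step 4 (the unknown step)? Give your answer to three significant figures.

Step 1: 10-fold → factor 10
Step 2: 50 μL brought to 125 μL → factor 125/50 = 2.5
Step 3: 125 μL + 875 μL = 1000 μL total → factor 1000/125 = 8
Step 4: unknown factor x
Product of known-step factors = 200
Overall factor = 3.00 μM / (1.88 nM) = 1595.7
x = 1595.7 / 200 = 7.98

7.98-fold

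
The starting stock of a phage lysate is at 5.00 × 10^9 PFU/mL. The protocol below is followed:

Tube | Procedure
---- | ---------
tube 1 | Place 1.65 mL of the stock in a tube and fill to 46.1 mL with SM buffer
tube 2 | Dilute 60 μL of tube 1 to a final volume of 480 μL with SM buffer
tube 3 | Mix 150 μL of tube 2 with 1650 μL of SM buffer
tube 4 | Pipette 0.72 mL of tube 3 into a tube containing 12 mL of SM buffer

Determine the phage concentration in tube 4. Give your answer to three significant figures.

1.06 × 10^5 PFU/mL

Step 1: 1.65 mL brought to 46.1 mL → factor 46.1/1.65 = 27.939
Step 2: 60 μL brought to 480 μL → factor 480/60 = 8
Step 3: 150 μL + 1650 μL = 1800 μL total → factor 1800/150 = 12
Step 4: 0.72 mL + 12 mL = 12.72 mL total → factor 12.72/0.72 = 17.667
Overall dilution factor = 27.939 × 8 × 12 × 17.667 = 47385
Final = 5.00 × 10^9 PFU/mL / 47385 = 1.06 × 10^5 PFU/mL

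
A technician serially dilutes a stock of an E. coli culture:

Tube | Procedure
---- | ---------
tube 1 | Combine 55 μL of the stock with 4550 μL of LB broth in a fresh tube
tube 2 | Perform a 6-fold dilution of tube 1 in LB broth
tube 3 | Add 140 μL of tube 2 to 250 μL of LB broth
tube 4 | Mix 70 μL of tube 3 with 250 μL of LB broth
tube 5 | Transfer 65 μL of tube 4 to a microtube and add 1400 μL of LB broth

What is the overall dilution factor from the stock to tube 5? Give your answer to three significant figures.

Step 1: 55 μL + 4550 μL = 4605 μL total → factor 4605/55 = 83.727
Step 2: 6-fold → factor 6
Step 3: 140 μL + 250 μL = 390 μL total → factor 390/140 = 2.7857
Step 4: 70 μL + 250 μL = 320 μL total → factor 320/70 = 4.5714
Step 5: 65 μL + 1400 μL = 1465 μL total → factor 1465/65 = 22.538
Overall dilution factor = 83.727 × 6 × 2.7857 × 4.5714 × 22.538 = 1.4419 × 10^5

1.44 × 10^5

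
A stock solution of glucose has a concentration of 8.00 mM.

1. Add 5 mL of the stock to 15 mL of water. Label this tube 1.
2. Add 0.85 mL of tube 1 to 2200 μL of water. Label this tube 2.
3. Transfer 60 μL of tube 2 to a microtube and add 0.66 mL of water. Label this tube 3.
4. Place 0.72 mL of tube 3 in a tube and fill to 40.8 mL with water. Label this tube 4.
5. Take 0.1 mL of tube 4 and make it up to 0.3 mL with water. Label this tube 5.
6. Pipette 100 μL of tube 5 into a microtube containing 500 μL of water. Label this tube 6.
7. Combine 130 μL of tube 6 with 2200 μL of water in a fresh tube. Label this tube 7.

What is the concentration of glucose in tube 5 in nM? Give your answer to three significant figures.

Step 1: 5 mL + 15 mL = 20 mL total → factor 20/5 = 4
Step 2: 0.85 mL + 2200 μL = 3.05 mL total → factor 3.05/0.85 = 3.5882
Step 3: 60 μL + 0.66 mL = 720 μL total → factor 720/60 = 12
Step 4: 0.72 mL brought to 40.8 mL → factor 40.8/0.72 = 56.667
Step 5: 0.1 mL brought to 0.3 mL → factor 0.3/0.1 = 3
Dilution factor through tube 5 = 4 × 3.5882 × 12 × 56.667 × 3 = 29280
[tube 5] = 8.00 mM / 29280 = 0.0002732 mM = 273 nM

273 nM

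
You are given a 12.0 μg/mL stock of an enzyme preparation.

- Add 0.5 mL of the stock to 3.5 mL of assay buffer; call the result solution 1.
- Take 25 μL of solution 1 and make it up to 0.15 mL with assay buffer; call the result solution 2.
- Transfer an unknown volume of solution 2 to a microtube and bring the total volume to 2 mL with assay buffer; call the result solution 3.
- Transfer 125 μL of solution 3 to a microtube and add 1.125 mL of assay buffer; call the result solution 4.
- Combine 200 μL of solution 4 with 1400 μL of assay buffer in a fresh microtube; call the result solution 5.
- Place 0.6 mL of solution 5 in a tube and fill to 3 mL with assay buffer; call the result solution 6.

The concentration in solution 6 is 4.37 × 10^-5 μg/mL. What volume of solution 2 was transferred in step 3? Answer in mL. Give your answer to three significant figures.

0.140 mL

Step 1: 0.5 mL + 3.5 mL = 4 mL total → factor 4/0.5 = 8
Step 2: 25 μL brought to 0.15 mL → factor 150/25 = 6
Step 3: v brought to 2 mL → factor = 2 mL/v
Step 4: 125 μL + 1.125 mL = 1250 μL total → factor 1250/125 = 10
Step 5: 200 μL + 1400 μL = 1600 μL total → factor 1600/200 = 8
Step 6: 0.6 mL brought to 3 mL → factor 3/0.6 = 5
Product of known-step factors = 19200
Overall factor = 12.0 μg/mL / (4.37 × 10^-5 μg/mL) = 2.746 × 10^5
Step-3 factor = 2.746 × 10^5 / 19200 = 14.302
v = 2 mL / 14.302 = 0.140 mL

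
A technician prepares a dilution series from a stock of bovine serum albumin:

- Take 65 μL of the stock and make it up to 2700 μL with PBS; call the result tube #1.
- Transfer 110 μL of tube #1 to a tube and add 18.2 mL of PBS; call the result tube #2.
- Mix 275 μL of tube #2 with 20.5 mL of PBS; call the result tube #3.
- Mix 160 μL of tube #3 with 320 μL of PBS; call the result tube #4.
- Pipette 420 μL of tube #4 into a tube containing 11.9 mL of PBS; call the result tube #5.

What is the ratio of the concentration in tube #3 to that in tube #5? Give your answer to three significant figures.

88.0

Step 1: 65 μL brought to 2700 μL → factor 2700/65 = 41.538
Step 2: 110 μL + 18.2 mL = 18310 μL total → factor 18310/110 = 166.45
Step 3: 275 μL + 20.5 mL = 20775 μL total → factor 20775/275 = 75.545
Step 4: 160 μL + 320 μL = 480 μL total → factor 480/160 = 3
Step 5: 420 μL + 11.9 mL = 12320 μL total → factor 12320/420 = 29.333
Dilution factor to tube #3 = 5.2234 × 10^5; to tube #5 = 4.5966 × 10^7
[tube #3]/[tube #5] = (factor to tube #5)/(factor to tube #3) = 4.5966 × 10^7/5.2234 × 10^5 = 88.0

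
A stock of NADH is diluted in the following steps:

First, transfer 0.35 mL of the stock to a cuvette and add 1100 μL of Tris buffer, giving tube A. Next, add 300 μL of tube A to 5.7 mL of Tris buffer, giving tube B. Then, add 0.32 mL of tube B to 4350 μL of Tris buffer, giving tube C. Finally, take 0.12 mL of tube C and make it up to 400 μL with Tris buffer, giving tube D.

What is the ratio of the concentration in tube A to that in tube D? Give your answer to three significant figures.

973

Step 1: 0.35 mL + 1100 μL = 1.45 mL total → factor 1.45/0.35 = 4.1429
Step 2: 300 μL + 5.7 mL = 6000 μL total → factor 6000/300 = 20
Step 3: 0.32 mL + 4350 μL = 4.67 mL total → factor 4.67/0.32 = 14.594
Step 4: 0.12 mL brought to 400 μL → factor 0.4/0.12 = 3.3333
Dilution factor to tube A = 4.1429; to tube D = 4030.7
[tube A]/[tube D] = (factor to tube D)/(factor to tube A) = 4030.7/4.1429 = 973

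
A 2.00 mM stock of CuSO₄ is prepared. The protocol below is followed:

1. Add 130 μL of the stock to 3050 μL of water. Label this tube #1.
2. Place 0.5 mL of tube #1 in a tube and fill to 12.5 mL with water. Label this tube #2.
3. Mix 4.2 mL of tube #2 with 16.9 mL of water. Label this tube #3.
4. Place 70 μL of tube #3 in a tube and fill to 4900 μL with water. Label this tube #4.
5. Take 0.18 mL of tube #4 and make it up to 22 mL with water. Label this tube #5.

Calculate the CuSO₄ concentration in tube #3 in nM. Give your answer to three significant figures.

Step 1: 130 μL + 3050 μL = 3180 μL total → factor 3180/130 = 24.462
Step 2: 0.5 mL brought to 12.5 mL → factor 12.5/0.5 = 25
Step 3: 4.2 mL + 16.9 mL = 21.1 mL total → factor 21.1/4.2 = 5.0238
Dilution factor through tube #3 = 24.462 × 25 × 5.0238 = 3072.3
[tube #3] = 2.00 mM / 3072.3 = 0.0006510 mM = 651 nM

651 nM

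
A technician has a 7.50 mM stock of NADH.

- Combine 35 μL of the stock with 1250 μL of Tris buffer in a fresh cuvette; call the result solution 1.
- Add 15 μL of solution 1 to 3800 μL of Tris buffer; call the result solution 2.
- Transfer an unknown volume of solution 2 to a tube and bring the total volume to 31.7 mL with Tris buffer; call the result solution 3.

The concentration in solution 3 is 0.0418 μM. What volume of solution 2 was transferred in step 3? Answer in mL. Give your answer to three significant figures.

1.65 mL

Step 1: 35 μL + 1250 μL = 1285 μL total → factor 1285/35 = 36.714
Step 2: 15 μL + 3800 μL = 3815 μL total → factor 3815/15 = 254.33
Step 3: v brought to 31.7 mL → factor = 31.7 mL/v
Product of known-step factors = 9337.7
Overall factor = 7.50 mM / (0.0418 μM) = 1.7943 × 10^5
Step-3 factor = 1.7943 × 10^5 / 9337.7 = 19.215
v = 31.7 mL / 19.215 = 1.65 mL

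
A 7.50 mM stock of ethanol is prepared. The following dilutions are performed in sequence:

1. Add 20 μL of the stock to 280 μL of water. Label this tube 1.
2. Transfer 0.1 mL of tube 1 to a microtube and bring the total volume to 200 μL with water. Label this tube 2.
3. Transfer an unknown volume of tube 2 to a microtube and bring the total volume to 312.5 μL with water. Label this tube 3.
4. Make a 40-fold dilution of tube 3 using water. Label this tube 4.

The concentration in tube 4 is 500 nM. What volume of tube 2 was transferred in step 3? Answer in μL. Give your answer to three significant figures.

25.0 μL

Step 1: 20 μL + 280 μL = 300 μL total → factor 300/20 = 15
Step 2: 0.1 mL brought to 200 μL → factor 0.2/0.1 = 2
Step 3: v brought to 312.5 μL → factor = 312.5 μL/v
Step 4: 40-fold → factor 40
Product of known-step factors = 1200
Overall factor = 7.50 mM / (500 nM) = 15000
Step-3 factor = 15000 / 1200 = 12.5
v = 312.5 μL / 12.5 = 25.0 μL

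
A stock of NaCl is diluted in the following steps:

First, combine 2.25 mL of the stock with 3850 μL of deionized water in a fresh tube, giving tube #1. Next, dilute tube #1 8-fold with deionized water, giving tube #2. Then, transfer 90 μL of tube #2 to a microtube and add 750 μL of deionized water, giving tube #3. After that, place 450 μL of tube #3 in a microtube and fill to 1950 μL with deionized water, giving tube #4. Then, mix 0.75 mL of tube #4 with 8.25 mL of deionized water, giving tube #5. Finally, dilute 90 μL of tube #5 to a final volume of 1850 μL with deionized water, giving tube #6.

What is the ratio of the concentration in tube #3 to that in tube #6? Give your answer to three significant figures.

Step 1: 2.25 mL + 3850 μL = 6.1 mL total → factor 6.1/2.25 = 2.7111
Step 2: 8-fold → factor 8
Step 3: 90 μL + 750 μL = 840 μL total → factor 840/90 = 9.3333
Step 4: 450 μL brought to 1950 μL → factor 1950/450 = 4.3333
Step 5: 0.75 mL + 8.25 mL = 9 mL total → factor 9/0.75 = 12
Step 6: 90 μL brought to 1850 μL → factor 1850/90 = 20.556
Dilution factor to tube #3 = 202.43; to tube #6 = 2.1637 × 10^5
[tube #3]/[tube #6] = (factor to tube #6)/(factor to tube #3) = 2.1637 × 10^5/202.43 = 1.07 × 10^3

1.07 × 10^3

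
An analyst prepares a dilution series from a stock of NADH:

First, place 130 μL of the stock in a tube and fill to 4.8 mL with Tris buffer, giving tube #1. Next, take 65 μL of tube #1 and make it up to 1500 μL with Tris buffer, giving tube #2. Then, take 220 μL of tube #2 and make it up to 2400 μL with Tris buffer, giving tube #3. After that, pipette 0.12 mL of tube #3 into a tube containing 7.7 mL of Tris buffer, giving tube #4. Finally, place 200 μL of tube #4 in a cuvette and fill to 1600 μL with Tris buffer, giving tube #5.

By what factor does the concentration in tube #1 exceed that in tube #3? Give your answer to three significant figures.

252

Step 1: 130 μL brought to 4.8 mL → factor 4800/130 = 36.923
Step 2: 65 μL brought to 1500 μL → factor 1500/65 = 23.077
Step 3: 220 μL brought to 2400 μL → factor 2400/220 = 10.909
Dilution factor to tube #1 = 36.923; to tube #3 = 9295.3
[tube #1]/[tube #3] = (factor to tube #3)/(factor to tube #1) = 9295.3/36.923 = 252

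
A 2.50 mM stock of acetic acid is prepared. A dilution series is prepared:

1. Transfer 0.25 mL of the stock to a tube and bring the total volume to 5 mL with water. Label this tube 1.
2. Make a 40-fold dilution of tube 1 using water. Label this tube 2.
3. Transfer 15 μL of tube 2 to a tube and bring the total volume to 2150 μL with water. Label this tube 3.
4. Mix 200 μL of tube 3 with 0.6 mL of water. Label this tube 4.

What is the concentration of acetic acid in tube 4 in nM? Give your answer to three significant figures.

5.45 nM

Step 1: 0.25 mL brought to 5 mL → factor 5/0.25 = 20
Step 2: 40-fold → factor 40
Step 3: 15 μL brought to 2150 μL → factor 2150/15 = 143.33
Step 4: 200 μL + 0.6 mL = 800 μL total → factor 800/200 = 4
Overall dilution factor = 20 × 40 × 143.33 × 4 = 4.5867 × 10^5
Final = 2.50 mM / 4.5867 × 10^5 = 5.451 × 10^-6 mM = 5.45 nM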